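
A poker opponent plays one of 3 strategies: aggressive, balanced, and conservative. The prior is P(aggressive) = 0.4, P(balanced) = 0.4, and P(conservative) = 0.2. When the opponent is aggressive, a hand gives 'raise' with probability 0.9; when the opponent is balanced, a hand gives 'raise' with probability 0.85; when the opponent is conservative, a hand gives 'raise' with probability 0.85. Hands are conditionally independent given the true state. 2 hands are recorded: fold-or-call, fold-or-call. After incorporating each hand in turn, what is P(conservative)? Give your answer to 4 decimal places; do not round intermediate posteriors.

Each posterior becomes the prior for the next update.
After 'fold-or-call': normaliser = 0.1·0.4000 + 0.15·0.4000 + 0.15·0.2000; P(aggressive) ≈ 0.3077, P(balanced) ≈ 0.4615, P(conservative) ≈ 0.2308
After 'fold-or-call': normaliser = 0.1·0.3077 + 0.15·0.4615 + 0.15·0.2308; P(aggressive) ≈ 0.2286, P(balanced) ≈ 0.5143, P(conservative) ≈ 0.2571

0.2571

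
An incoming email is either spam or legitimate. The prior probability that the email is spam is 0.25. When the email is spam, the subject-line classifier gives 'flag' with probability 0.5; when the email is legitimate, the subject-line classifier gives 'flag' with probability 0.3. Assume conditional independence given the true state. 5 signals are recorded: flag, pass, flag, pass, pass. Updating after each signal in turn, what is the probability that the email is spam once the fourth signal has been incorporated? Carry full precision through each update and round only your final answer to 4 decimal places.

After 'flag': P(spam) = 0.5·0.2500 / (0.5·0.2500 + 0.3·0.7500) ≈ 0.3571
After 'pass': P(spam) = 0.5·0.3571 / (0.5·0.3571 + 0.7·0.6429) ≈ 0.2841
After 'flag': P(spam) = 0.5·0.2841 / (0.5·0.2841 + 0.3·0.7159) ≈ 0.3981
After 'pass': P(spam) = 0.5·0.3981 / (0.5·0.3981 + 0.7·0.6019) ≈ 0.3208

0.3208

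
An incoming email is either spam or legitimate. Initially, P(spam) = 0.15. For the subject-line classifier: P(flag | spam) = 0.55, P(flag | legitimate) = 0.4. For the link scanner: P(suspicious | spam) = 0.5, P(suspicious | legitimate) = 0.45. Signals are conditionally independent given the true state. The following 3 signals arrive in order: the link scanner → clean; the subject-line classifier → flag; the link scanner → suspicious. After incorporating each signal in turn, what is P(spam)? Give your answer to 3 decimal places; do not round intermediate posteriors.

0.197

After the link scanner='clean': P(spam) = 0.5·0.1500 / (0.5·0.1500 + 0.55·0.8500) ≈ 0.1382
After the subject-line classifier='flag': P(spam) = 0.55·0.1382 / (0.55·0.1382 + 0.4·0.8618) ≈ 0.1807
After the link scanner='suspicious': P(spam) = 0.5·0.1807 / (0.5·0.1807 + 0.45·0.8193) ≈ 0.1969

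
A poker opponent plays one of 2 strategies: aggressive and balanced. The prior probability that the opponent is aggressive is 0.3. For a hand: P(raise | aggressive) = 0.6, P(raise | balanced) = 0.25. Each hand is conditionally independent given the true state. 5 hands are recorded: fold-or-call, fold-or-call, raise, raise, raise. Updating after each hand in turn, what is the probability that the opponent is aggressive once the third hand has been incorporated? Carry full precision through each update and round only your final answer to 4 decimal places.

After 'fold-or-call': P(aggressive) = 0.4·0.3000 / (0.4·0.3000 + 0.75·0.7000) ≈ 0.1860
After 'fold-or-call': P(aggressive) = 0.4·0.1860 / (0.4·0.1860 + 0.75·0.8140) ≈ 0.1087
After 'raise': P(aggressive) = 0.6·0.1087 / (0.6·0.1087 + 0.25·0.8913) ≈ 0.2263

0.2263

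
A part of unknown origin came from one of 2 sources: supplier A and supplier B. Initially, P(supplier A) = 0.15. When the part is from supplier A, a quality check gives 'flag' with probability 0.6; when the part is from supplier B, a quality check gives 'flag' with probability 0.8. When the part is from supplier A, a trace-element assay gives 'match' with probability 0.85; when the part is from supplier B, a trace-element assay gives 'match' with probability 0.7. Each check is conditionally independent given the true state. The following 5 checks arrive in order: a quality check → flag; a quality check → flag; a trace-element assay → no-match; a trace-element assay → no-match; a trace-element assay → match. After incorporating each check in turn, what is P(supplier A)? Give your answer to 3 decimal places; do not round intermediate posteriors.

0.029

After a quality check='flag': P(supplier A) = 0.6·0.1500 / (0.6·0.1500 + 0.8·0.8500) ≈ 0.1169
After a quality check='flag': P(supplier A) = 0.6·0.1169 / (0.6·0.1169 + 0.8·0.8831) ≈ 0.0903
After a trace-element assay='no-match': P(supplier A) = 0.15·0.0903 / (0.15·0.0903 + 0.3·0.9097) ≈ 0.0473
After a trace-element assay='no-match': P(supplier A) = 0.15·0.0473 / (0.15·0.0473 + 0.3·0.9527) ≈ 0.0242
After a trace-element assay='match': P(supplier A) = 0.85·0.0242 / (0.85·0.0242 + 0.7·0.9758) ≈ 0.0293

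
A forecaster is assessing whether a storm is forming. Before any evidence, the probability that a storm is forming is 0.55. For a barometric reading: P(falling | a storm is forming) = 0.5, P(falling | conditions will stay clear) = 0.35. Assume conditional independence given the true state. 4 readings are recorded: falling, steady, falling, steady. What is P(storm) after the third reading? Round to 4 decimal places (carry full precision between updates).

After 'falling': P(storm) = 0.5·0.5500 / (0.5·0.5500 + 0.35·0.4500) ≈ 0.6358
After 'steady': P(storm) = 0.5·0.6358 / (0.5·0.6358 + 0.65·0.3642) ≈ 0.5732
After 'falling': P(storm) = 0.5·0.5732 / (0.5·0.5732 + 0.35·0.4268) ≈ 0.6574

0.6574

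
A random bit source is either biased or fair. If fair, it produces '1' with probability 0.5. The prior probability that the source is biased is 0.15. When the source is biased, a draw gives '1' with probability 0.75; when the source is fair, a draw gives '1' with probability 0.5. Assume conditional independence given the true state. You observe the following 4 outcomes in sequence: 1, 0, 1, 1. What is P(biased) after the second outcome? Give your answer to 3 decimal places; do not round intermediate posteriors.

0.117

After '1': P(biased) = 0.75·0.1500 / (0.75·0.1500 + 0.5·0.8500) ≈ 0.2093
After '0': P(biased) = 0.25·0.2093 / (0.25·0.2093 + 0.5·0.7907) ≈ 0.1169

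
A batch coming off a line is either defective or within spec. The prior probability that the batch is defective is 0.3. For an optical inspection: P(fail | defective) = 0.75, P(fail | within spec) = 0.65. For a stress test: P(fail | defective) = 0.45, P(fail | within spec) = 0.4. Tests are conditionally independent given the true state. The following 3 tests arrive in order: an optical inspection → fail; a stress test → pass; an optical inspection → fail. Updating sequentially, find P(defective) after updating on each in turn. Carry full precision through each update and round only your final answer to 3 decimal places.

0.343

After an optical inspection='fail': P(defective) = 0.75·0.3000 / (0.75·0.3000 + 0.65·0.7000) ≈ 0.3309
After a stress test='pass': P(defective) = 0.55·0.3309 / (0.55·0.3309 + 0.6·0.6691) ≈ 0.3119
After an optical inspection='fail': P(defective) = 0.75·0.3119 / (0.75·0.3119 + 0.65·0.6881) ≈ 0.3434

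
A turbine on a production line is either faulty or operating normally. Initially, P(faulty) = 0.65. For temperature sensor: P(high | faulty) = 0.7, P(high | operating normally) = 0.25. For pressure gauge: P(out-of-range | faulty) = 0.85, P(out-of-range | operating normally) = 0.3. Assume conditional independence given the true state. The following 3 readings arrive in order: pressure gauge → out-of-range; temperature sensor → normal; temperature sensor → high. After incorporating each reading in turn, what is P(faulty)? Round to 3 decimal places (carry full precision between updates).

After pressure gauge='out-of-range': P(faulty) = 0.85·0.6500 / (0.85·0.6500 + 0.3·0.3500) ≈ 0.8403
After temperature sensor='normal': P(faulty) = 0.3·0.8403 / (0.3·0.8403 + 0.75·0.1597) ≈ 0.6779
After temperature sensor='high': P(faulty) = 0.7·0.6779 / (0.7·0.6779 + 0.25·0.3221) ≈ 0.8549

0.855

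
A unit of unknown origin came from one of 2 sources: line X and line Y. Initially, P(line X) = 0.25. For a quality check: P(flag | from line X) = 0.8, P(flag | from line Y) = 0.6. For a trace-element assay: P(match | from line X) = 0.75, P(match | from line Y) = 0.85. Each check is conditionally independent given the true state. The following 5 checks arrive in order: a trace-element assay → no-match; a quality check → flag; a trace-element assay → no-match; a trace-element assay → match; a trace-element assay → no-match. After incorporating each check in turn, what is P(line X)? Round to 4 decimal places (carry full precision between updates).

After a trace-element assay='no-match': P(line X) = 0.25·0.2500 / (0.25·0.2500 + 0.15·0.7500) ≈ 0.3571
After a quality check='flag': P(line X) = 0.8·0.3571 / (0.8·0.3571 + 0.6·0.6429) ≈ 0.4255
After a trace-element assay='no-match': P(line X) = 0.25·0.4255 / (0.25·0.4255 + 0.15·0.5745) ≈ 0.5525
After a trace-element assay='match': P(line X) = 0.75·0.5525 / (0.75·0.5525 + 0.85·0.4475) ≈ 0.5214
After a trace-element assay='no-match': P(line X) = 0.25·0.5214 / (0.25·0.5214 + 0.15·0.4786) ≈ 0.6448

0.6448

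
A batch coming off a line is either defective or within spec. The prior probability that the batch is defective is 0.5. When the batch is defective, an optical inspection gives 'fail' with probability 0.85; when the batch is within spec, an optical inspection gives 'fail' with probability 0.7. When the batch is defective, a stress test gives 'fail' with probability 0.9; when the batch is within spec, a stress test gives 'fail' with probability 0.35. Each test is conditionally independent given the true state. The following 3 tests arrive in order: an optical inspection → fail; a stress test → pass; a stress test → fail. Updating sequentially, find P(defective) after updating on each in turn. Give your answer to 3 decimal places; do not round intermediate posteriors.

0.324

After an optical inspection='fail': P(defective) = 0.85·0.5000 / (0.85·0.5000 + 0.7·0.5000) ≈ 0.5484
After a stress test='pass': P(defective) = 0.1·0.5484 / (0.1·0.5484 + 0.65·0.4516) ≈ 0.1574
After a stress test='fail': P(defective) = 0.9·0.1574 / (0.9·0.1574 + 0.35·0.8426) ≈ 0.3245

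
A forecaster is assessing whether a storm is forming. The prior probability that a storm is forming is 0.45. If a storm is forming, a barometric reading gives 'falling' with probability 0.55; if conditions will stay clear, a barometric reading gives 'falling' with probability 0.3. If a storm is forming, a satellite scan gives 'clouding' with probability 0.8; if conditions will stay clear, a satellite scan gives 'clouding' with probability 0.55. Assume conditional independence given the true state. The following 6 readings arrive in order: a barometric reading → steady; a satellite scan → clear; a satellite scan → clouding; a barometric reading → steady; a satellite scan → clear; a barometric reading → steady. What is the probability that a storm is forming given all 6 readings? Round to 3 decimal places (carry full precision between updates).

0.059

After a barometric reading='steady': P(storm) = 0.45·0.4500 / (0.45·0.4500 + 0.7·0.5500) ≈ 0.3447
After a satellite scan='clear': P(storm) = 0.2·0.3447 / (0.2·0.3447 + 0.45·0.6553) ≈ 0.1895
After a satellite scan='clouding': P(storm) = 0.8·0.1895 / (0.8·0.1895 + 0.55·0.8105) ≈ 0.2537
After a barometric reading='steady': P(storm) = 0.45·0.2537 / (0.45·0.2537 + 0.7·0.7463) ≈ 0.1794
After a satellite scan='clear': P(storm) = 0.2·0.1794 / (0.2·0.1794 + 0.45·0.8206) ≈ 0.0885
After a barometric reading='steady': P(storm) = 0.45·0.0885 / (0.45·0.0885 + 0.7·0.9115) ≈ 0.0588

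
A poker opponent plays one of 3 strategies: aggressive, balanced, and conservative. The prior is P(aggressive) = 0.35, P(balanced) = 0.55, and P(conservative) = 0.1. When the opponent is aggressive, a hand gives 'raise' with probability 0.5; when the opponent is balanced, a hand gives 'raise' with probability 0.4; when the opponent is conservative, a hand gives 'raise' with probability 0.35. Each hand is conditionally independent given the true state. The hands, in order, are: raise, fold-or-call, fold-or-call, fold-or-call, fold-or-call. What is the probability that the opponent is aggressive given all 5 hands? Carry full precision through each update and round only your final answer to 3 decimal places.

After 'raise': normaliser = 0.5·0.3500 + 0.4·0.5500 + 0.35·0.1000; P(aggressive) ≈ 0.4070, P(balanced) ≈ 0.5116, P(conservative) ≈ 0.0814
After 'fold-or-call': normaliser = 0.5·0.4070 + 0.6·0.5116 + 0.65·0.0814; P(aggressive) ≈ 0.3612, P(balanced) ≈ 0.5449, P(conservative) ≈ 0.0939
After 'fold-or-call': normaliser = 0.5·0.3612 + 0.6·0.5449 + 0.65·0.0939; P(aggressive) ≈ 0.3176, P(balanced) ≈ 0.5750, P(conservative) ≈ 0.1074
After 'fold-or-call': normaliser = 0.5·0.3176 + 0.6·0.5750 + 0.65·0.1074; P(aggressive) ≈ 0.2769, P(balanced) ≈ 0.6015, P(conservative) ≈ 0.1217
After 'fold-or-call': normaliser = 0.5·0.2769 + 0.6·0.6015 + 0.65·0.1217; P(aggressive) ≈ 0.2393, P(balanced) ≈ 0.6239, P(conservative) ≈ 0.1367

0.239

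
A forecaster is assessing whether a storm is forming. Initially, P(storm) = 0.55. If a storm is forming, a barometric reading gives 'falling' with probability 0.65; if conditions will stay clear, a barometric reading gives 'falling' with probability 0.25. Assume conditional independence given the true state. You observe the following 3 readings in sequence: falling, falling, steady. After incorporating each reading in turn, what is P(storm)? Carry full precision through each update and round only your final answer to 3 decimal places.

0.794

Apply Bayes' rule sequentially, carrying P(storm) forward.
After 'falling': P(storm) = 0.65·0.5500 / (0.65·0.5500 + 0.25·0.4500) ≈ 0.7606
After 'falling': P(storm) = 0.65·0.7606 / (0.65·0.7606 + 0.25·0.2394) ≈ 0.8920
After 'steady': P(storm) = 0.35·0.8920 / (0.35·0.8920 + 0.75·0.1080) ≈ 0.7941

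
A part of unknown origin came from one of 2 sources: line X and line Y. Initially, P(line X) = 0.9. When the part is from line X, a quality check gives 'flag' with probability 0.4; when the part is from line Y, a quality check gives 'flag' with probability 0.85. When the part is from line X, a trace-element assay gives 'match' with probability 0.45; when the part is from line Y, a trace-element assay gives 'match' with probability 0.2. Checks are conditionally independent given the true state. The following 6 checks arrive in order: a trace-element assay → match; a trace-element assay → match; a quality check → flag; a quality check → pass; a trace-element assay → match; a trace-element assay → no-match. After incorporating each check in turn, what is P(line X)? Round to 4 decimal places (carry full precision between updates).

After a trace-element assay='match': P(line X) = 0.45·0.9000 / (0.45·0.9000 + 0.2·0.1000) ≈ 0.9529
After a trace-element assay='match': P(line X) = 0.45·0.9529 / (0.45·0.9529 + 0.2·0.0471) ≈ 0.9785
After a quality check='flag': P(line X) = 0.4·0.9785 / (0.4·0.9785 + 0.85·0.0215) ≈ 0.9554
After a quality check='pass': P(line X) = 0.6·0.9554 / (0.6·0.9554 + 0.15·0.0446) ≈ 0.9885
After a trace-element assay='match': P(line X) = 0.45·0.9885 / (0.45·0.9885 + 0.2·0.0115) ≈ 0.9948
After a trace-element assay='no-match': P(line X) = 0.55·0.9948 / (0.55·0.9948 + 0.8·0.0052) ≈ 0.9925

0.9925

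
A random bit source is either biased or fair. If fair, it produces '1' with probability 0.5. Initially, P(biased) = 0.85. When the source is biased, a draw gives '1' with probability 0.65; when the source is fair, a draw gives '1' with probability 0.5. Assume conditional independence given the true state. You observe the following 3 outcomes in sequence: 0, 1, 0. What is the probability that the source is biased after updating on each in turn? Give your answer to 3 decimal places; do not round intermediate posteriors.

Apply Bayes' rule sequentially, carrying P(biased) forward.
After '0': P(biased) = 0.35·0.8500 / (0.35·0.8500 + 0.5·0.1500) ≈ 0.7987
After '1': P(biased) = 0.65·0.7987 / (0.65·0.7987 + 0.5·0.2013) ≈ 0.8376
After '0': P(biased) = 0.35·0.8376 / (0.35·0.8376 + 0.5·0.1624) ≈ 0.7831

0.783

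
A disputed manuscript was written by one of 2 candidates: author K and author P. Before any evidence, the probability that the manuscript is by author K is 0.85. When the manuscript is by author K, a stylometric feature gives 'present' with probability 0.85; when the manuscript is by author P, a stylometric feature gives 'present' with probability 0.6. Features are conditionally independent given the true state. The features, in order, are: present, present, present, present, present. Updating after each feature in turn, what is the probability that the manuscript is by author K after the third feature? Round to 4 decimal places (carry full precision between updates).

0.9416

After 'present': P(author K) = 0.85·0.8500 / (0.85·0.8500 + 0.6·0.1500) ≈ 0.8892
After 'present': P(author K) = 0.85·0.8892 / (0.85·0.8892 + 0.6·0.1108) ≈ 0.9192
After 'present': P(author K) = 0.85·0.9192 / (0.85·0.9192 + 0.6·0.0808) ≈ 0.9416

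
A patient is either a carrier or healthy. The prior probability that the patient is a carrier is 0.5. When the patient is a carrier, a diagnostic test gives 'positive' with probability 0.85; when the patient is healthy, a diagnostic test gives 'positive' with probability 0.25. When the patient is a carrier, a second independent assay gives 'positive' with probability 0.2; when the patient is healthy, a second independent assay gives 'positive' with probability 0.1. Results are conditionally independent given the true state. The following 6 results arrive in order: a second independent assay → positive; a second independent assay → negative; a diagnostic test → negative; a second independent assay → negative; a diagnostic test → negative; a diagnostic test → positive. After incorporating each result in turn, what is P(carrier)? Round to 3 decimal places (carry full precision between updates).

After a second independent assay='positive': P(carrier) = 0.2·0.5000 / (0.2·0.5000 + 0.1·0.5000) ≈ 0.6667
After a second independent assay='negative': P(carrier) = 0.8·0.6667 / (0.8·0.6667 + 0.9·0.3333) ≈ 0.6400
After a diagnostic test='negative': P(carrier) = 0.15·0.6400 / (0.15·0.6400 + 0.75·0.3600) ≈ 0.2623
After a second independent assay='negative': P(carrier) = 0.8·0.2623 / (0.8·0.2623 + 0.9·0.7377) ≈ 0.2402
After a diagnostic test='negative': P(carrier) = 0.15·0.2402 / (0.15·0.2402 + 0.75·0.7598) ≈ 0.0595
After a diagnostic test='positive': P(carrier) = 0.85·0.0595 / (0.85·0.0595 + 0.25·0.9405) ≈ 0.1769

0.177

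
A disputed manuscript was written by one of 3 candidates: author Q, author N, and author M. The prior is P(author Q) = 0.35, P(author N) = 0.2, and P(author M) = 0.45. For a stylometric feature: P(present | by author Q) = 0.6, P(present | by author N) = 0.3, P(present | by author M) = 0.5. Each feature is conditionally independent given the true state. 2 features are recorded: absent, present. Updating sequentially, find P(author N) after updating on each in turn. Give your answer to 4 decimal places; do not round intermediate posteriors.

0.1761

Apply Bayes' rule sequentially, carrying P(author N) forward.
After 'absent': normaliser = 0.4·0.3500 + 0.7·0.2000 + 0.5·0.4500; P(author Q) ≈ 0.2772, P(author N) ≈ 0.2772, P(author M) ≈ 0.4455
After 'present': normaliser = 0.6·0.2772 + 0.3·0.2772 + 0.5·0.4455; P(author Q) ≈ 0.3522, P(author N) ≈ 0.1761, P(author M) ≈ 0.4717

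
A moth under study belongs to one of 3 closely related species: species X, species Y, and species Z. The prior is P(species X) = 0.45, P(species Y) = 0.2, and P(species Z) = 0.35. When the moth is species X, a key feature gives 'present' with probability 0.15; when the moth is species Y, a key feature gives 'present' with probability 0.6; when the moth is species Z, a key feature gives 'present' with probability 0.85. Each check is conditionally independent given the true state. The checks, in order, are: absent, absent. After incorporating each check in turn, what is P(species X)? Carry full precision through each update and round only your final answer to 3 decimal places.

After 'absent': normaliser = 0.85·0.4500 + 0.4·0.2000 + 0.15·0.3500; P(species X) ≈ 0.7427, P(species Y) ≈ 0.1553, P(species Z) ≈ 0.1019
After 'absent': normaliser = 0.85·0.7427 + 0.4·0.1553 + 0.15·0.1019; P(species X) ≈ 0.8908, P(species Y) ≈ 0.0877, P(species Z) ≈ 0.0216

0.891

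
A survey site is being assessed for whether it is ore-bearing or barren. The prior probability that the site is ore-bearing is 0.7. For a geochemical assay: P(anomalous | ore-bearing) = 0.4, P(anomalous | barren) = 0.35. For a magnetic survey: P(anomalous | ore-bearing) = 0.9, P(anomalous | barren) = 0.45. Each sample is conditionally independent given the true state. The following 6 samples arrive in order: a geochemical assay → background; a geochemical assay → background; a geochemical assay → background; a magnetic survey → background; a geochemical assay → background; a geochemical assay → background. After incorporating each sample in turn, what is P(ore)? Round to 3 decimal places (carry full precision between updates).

0.221

Each posterior becomes the prior for the next update.
After a geochemical assay='background': P(ore) = 0.6·0.7000 / (0.6·0.7000 + 0.65·0.3000) ≈ 0.6829
After a geochemical assay='background': P(ore) = 0.6·0.6829 / (0.6·0.6829 + 0.65·0.3171) ≈ 0.6653
After a geochemical assay='background': P(ore) = 0.6·0.6653 / (0.6·0.6653 + 0.65·0.3347) ≈ 0.6473
After a magnetic survey='background': P(ore) = 0.1·0.6473 / (0.1·0.6473 + 0.55·0.3527) ≈ 0.2502
After a geochemical assay='background': P(ore) = 0.6·0.2502 / (0.6·0.2502 + 0.65·0.7498) ≈ 0.2355
After a geochemical assay='background': P(ore) = 0.6·0.2355 / (0.6·0.2355 + 0.65·0.7645) ≈ 0.2214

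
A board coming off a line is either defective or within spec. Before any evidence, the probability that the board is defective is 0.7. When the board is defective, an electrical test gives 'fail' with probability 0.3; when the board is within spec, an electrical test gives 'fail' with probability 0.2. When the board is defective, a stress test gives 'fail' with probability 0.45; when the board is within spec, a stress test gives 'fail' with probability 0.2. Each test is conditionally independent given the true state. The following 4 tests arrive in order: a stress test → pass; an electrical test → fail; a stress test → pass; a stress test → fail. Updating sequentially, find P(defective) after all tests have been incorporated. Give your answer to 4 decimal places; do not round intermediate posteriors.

After a stress test='pass': P(defective) = 0.55·0.7000 / (0.55·0.7000 + 0.8·0.3000) ≈ 0.6160
After an electrical test='fail': P(defective) = 0.3·0.6160 / (0.3·0.6160 + 0.2·0.3840) ≈ 0.7064
After a stress test='pass': P(defective) = 0.55·0.7064 / (0.55·0.7064 + 0.8·0.2936) ≈ 0.6233
After a stress test='fail': P(defective) = 0.45·0.6233 / (0.45·0.6233 + 0.2·0.3767) ≈ 0.7882

0.7882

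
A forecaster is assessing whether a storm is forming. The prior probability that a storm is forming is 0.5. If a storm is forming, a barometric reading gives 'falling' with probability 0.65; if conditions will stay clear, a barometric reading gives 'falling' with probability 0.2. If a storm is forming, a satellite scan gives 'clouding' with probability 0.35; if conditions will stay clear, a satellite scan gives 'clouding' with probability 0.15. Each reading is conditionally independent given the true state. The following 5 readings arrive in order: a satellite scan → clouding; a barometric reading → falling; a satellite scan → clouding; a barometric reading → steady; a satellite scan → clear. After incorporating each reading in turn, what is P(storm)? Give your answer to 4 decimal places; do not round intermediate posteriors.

After a satellite scan='clouding': P(storm) = 0.35·0.5000 / (0.35·0.5000 + 0.15·0.5000) ≈ 0.7000
After a barometric reading='falling': P(storm) = 0.65·0.7000 / (0.65·0.7000 + 0.2·0.3000) ≈ 0.8835
After a satellite scan='clouding': P(storm) = 0.35·0.8835 / (0.35·0.8835 + 0.15·0.1165) ≈ 0.9465
After a barometric reading='steady': P(storm) = 0.35·0.9465 / (0.35·0.9465 + 0.8·0.0535) ≈ 0.8856
After a satellite scan='clear': P(storm) = 0.65·0.8856 / (0.65·0.8856 + 0.85·0.1144) ≈ 0.8555

0.8555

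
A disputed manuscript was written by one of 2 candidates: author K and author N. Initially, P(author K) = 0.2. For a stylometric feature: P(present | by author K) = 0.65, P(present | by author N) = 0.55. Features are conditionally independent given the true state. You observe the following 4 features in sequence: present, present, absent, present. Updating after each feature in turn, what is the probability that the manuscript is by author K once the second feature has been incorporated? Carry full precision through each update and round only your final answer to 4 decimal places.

0.2588

After 'present': P(author K) = 0.65·0.2000 / (0.65·0.2000 + 0.55·0.8000) ≈ 0.2281
After 'present': P(author K) = 0.65·0.2281 / (0.65·0.2281 + 0.55·0.7719) ≈ 0.2588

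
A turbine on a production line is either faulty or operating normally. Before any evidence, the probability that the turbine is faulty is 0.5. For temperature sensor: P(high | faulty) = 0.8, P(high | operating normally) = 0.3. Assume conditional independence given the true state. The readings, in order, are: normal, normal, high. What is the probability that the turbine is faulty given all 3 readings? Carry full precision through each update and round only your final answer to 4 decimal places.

0.1788

Each posterior becomes the prior for the next update.
After 'normal': P(faulty) = 0.2·0.5000 / (0.2·0.5000 + 0.7·0.5000) ≈ 0.2222
After 'normal': P(faulty) = 0.2·0.2222 / (0.2·0.2222 + 0.7·0.7778) ≈ 0.0755
After 'high': P(faulty) = 0.8·0.0755 / (0.8·0.0755 + 0.3·0.9245) ≈ 0.1788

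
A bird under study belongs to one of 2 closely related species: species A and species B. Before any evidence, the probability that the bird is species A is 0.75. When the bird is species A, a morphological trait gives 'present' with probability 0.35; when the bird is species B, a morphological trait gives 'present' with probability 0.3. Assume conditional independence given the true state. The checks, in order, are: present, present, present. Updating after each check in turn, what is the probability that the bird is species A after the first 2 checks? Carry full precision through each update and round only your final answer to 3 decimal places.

0.803

Apply Bayes' rule sequentially, carrying P(species A) forward.
After 'present': P(species A) = 0.35·0.7500 / (0.35·0.7500 + 0.3·0.2500) ≈ 0.7778
After 'present': P(species A) = 0.35·0.7778 / (0.35·0.7778 + 0.3·0.2222) ≈ 0.8033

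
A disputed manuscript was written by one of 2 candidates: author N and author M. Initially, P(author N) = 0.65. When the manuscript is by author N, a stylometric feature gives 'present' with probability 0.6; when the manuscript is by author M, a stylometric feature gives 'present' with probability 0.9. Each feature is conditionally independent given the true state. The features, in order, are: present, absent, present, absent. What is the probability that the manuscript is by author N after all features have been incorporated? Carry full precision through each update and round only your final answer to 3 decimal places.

0.930

Each posterior becomes the prior for the next update.
After 'present': P(author N) = 0.6·0.6500 / (0.6·0.6500 + 0.9·0.3500) ≈ 0.5532
After 'absent': P(author N) = 0.4·0.5532 / (0.4·0.5532 + 0.1·0.4468) ≈ 0.8320
After 'present': P(author N) = 0.6·0.8320 / (0.6·0.8320 + 0.9·0.1680) ≈ 0.7675
After 'absent': P(author N) = 0.4·0.7675 / (0.4·0.7675 + 0.1·0.2325) ≈ 0.9296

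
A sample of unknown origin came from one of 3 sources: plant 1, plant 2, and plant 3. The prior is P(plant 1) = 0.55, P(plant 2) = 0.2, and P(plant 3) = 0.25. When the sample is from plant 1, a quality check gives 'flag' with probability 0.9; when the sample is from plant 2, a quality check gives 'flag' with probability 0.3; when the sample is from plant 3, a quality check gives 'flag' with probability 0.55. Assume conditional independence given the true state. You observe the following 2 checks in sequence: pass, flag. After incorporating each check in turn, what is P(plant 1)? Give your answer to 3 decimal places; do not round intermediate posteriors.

After 'pass': normaliser = 0.1·0.5500 + 0.7·0.2000 + 0.45·0.2500; P(plant 1) ≈ 0.1789, P(plant 2) ≈ 0.4553, P(plant 3) ≈ 0.3659
After 'flag': normaliser = 0.9·0.1789 + 0.3·0.4553 + 0.55·0.3659; P(plant 1) ≈ 0.3227, P(plant 2) ≈ 0.2738, P(plant 3) ≈ 0.4034

0.323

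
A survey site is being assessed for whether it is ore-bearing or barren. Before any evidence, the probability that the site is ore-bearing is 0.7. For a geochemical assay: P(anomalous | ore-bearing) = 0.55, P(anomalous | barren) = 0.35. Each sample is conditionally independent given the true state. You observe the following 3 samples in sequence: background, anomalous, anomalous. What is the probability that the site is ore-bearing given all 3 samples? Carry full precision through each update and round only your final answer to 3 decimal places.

0.800

After 'background': P(ore) = 0.45·0.7000 / (0.45·0.7000 + 0.65·0.3000) ≈ 0.6176
After 'anomalous': P(ore) = 0.55·0.6176 / (0.55·0.6176 + 0.35·0.3824) ≈ 0.7174
After 'anomalous': P(ore) = 0.55·0.7174 / (0.55·0.7174 + 0.35·0.2826) ≈ 0.7996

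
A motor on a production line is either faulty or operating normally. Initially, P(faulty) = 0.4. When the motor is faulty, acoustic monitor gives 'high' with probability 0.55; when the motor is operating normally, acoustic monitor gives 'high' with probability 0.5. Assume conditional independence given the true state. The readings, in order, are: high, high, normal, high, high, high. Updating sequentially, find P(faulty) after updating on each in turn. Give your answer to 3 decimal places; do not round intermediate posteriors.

0.491

After 'high': P(faulty) = 0.55·0.4000 / (0.55·0.4000 + 0.5·0.6000) ≈ 0.4231
After 'high': P(faulty) = 0.55·0.4231 / (0.55·0.4231 + 0.5·0.5769) ≈ 0.4465
After 'normal': P(faulty) = 0.45·0.4465 / (0.45·0.4465 + 0.5·0.5535) ≈ 0.4206
After 'high': P(faulty) = 0.55·0.4206 / (0.55·0.4206 + 0.5·0.5794) ≈ 0.4440
After 'high': P(faulty) = 0.55·0.4440 / (0.55·0.4440 + 0.5·0.5560) ≈ 0.4676
After 'high': P(faulty) = 0.55·0.4676 / (0.55·0.4676 + 0.5·0.5324) ≈ 0.4914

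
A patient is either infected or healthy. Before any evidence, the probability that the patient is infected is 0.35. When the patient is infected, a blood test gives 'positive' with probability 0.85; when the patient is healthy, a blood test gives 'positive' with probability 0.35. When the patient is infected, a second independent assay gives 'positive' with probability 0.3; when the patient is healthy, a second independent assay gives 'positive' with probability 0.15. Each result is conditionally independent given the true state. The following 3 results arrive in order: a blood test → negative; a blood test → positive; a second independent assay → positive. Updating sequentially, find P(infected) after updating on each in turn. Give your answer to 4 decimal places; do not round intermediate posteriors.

0.3764

Each posterior becomes the prior for the next update.
After a blood test='negative': P(infected) = 0.15·0.3500 / (0.15·0.3500 + 0.65·0.6500) ≈ 0.1105
After a blood test='positive': P(infected) = 0.85·0.1105 / (0.85·0.1105 + 0.35·0.8895) ≈ 0.2318
After a second independent assay='positive': P(infected) = 0.3·0.2318 / (0.3·0.2318 + 0.15·0.7682) ≈ 0.3764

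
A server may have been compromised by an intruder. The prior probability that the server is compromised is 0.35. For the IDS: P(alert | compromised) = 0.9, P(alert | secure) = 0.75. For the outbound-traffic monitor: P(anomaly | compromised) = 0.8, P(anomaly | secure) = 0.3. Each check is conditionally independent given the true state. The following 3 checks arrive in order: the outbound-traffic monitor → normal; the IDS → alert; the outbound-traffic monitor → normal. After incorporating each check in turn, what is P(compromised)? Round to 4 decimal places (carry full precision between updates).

After the outbound-traffic monitor='normal': P(compromised) = 0.2·0.3500 / (0.2·0.3500 + 0.7·0.6500) ≈ 0.1333
After the IDS='alert': P(compromised) = 0.9·0.1333 / (0.9·0.1333 + 0.75·0.8667) ≈ 0.1558
After the outbound-traffic monitor='normal': P(compromised) = 0.2·0.1558 / (0.2·0.1558 + 0.7·0.8442) ≈ 0.0501

0.0501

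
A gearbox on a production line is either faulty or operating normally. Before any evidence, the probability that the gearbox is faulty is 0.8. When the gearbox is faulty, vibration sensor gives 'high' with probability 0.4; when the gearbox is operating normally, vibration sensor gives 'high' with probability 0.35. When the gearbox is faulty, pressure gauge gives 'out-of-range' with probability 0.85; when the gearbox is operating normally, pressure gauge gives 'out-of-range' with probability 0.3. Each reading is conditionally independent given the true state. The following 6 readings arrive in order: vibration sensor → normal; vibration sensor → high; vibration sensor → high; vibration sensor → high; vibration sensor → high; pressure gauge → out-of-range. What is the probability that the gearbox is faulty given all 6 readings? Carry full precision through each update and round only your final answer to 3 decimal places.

After vibration sensor='normal': P(faulty) = 0.6·0.8000 / (0.6·0.8000 + 0.65·0.2000) ≈ 0.7869
After vibration sensor='high': P(faulty) = 0.4·0.7869 / (0.4·0.7869 + 0.35·0.2131) ≈ 0.8084
After vibration sensor='high': P(faulty) = 0.4·0.8084 / (0.4·0.8084 + 0.35·0.1916) ≈ 0.8283
After vibration sensor='high': P(faulty) = 0.4·0.8283 / (0.4·0.8283 + 0.35·0.1717) ≈ 0.8464
After vibration sensor='high': P(faulty) = 0.4·0.8464 / (0.4·0.8464 + 0.35·0.1536) ≈ 0.8630
After pressure gauge='out-of-range': P(faulty) = 0.85·0.8630 / (0.85·0.8630 + 0.3·0.1370) ≈ 0.9469

0.947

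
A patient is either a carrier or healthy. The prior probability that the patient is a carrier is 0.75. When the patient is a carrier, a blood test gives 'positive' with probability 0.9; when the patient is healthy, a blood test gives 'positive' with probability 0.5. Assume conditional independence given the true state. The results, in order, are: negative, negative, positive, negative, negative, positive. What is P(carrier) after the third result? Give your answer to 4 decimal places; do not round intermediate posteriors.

0.1776

Each posterior becomes the prior for the next update.
After 'negative': P(carrier) = 0.1·0.7500 / (0.1·0.7500 + 0.5·0.2500) ≈ 0.3750
After 'negative': P(carrier) = 0.1·0.3750 / (0.1·0.3750 + 0.5·0.6250) ≈ 0.1071
After 'positive': P(carrier) = 0.9·0.1071 / (0.9·0.1071 + 0.5·0.8929) ≈ 0.1776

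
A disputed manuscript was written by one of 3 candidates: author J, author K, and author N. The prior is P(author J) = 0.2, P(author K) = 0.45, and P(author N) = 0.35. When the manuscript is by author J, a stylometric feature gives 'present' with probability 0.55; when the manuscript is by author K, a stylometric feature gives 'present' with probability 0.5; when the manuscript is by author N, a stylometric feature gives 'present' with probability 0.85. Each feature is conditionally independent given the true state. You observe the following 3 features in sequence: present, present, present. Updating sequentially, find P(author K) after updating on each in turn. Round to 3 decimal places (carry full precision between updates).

0.185

After 'present': normaliser = 0.55·0.2000 + 0.5·0.4500 + 0.85·0.3500; P(author J) ≈ 0.1739, P(author K) ≈ 0.3557, P(author N) ≈ 0.4704
After 'present': normaliser = 0.55·0.1739 + 0.5·0.3557 + 0.85·0.4704; P(author J) ≈ 0.1421, P(author K) ≈ 0.2642, P(author N) ≈ 0.5938
After 'present': normaliser = 0.55·0.1421 + 0.5·0.2642 + 0.85·0.5938; P(author J) ≈ 0.1093, P(author K) ≈ 0.1847, P(author N) ≈ 0.7060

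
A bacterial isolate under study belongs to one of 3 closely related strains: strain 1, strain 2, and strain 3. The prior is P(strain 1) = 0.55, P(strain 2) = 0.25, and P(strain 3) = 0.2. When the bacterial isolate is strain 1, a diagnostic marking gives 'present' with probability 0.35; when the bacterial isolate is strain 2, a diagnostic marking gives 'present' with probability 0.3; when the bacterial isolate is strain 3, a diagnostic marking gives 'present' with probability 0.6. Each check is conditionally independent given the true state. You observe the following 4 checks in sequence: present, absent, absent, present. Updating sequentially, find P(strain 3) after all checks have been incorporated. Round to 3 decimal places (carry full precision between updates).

0.226

After 'present': normaliser = 0.35·0.5500 + 0.3·0.2500 + 0.6·0.2000; P(strain 1) ≈ 0.4968, P(strain 2) ≈ 0.1935, P(strain 3) ≈ 0.3097
After 'absent': normaliser = 0.65·0.4968 + 0.7·0.1935 + 0.4·0.3097; P(strain 1) ≈ 0.5546, P(strain 2) ≈ 0.2327, P(strain 3) ≈ 0.2127
After 'absent': normaliser = 0.65·0.5546 + 0.7·0.2327 + 0.4·0.2127; P(strain 1) ≈ 0.5924, P(strain 2) ≈ 0.2677, P(strain 3) ≈ 0.1399
After 'present': normaliser = 0.35·0.5924 + 0.3·0.2677 + 0.6·0.1399; P(strain 1) ≈ 0.5580, P(strain 2) ≈ 0.2161, P(strain 3) ≈ 0.2258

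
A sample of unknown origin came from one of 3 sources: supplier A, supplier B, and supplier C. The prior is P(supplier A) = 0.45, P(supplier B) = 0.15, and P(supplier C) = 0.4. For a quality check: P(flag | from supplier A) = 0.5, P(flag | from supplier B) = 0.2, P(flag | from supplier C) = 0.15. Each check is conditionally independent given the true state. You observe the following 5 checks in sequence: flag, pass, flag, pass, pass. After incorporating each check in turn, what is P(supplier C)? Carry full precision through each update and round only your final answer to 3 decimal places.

0.244

After 'flag': normaliser = 0.5·0.4500 + 0.2·0.1500 + 0.15·0.4000; P(supplier A) ≈ 0.7143, P(supplier B) ≈ 0.0952, P(supplier C) ≈ 0.1905
After 'pass': normaliser = 0.5·0.7143 + 0.8·0.0952 + 0.85·0.1905; P(supplier A) ≈ 0.6000, P(supplier B) ≈ 0.1280, P(supplier C) ≈ 0.2720
After 'flag': normaliser = 0.5·0.6000 + 0.2·0.1280 + 0.15·0.2720; P(supplier A) ≈ 0.8188, P(supplier B) ≈ 0.0699, P(supplier C) ≈ 0.1114
After 'pass': normaliser = 0.5·0.8188 + 0.8·0.0699 + 0.85·0.1114; P(supplier A) ≈ 0.7311, P(supplier B) ≈ 0.0998, P(supplier C) ≈ 0.1690
After 'pass': normaliser = 0.5·0.7311 + 0.8·0.0998 + 0.85·0.1690; P(supplier A) ≈ 0.6205, P(supplier B) ≈ 0.1356, P(supplier C) ≈ 0.2439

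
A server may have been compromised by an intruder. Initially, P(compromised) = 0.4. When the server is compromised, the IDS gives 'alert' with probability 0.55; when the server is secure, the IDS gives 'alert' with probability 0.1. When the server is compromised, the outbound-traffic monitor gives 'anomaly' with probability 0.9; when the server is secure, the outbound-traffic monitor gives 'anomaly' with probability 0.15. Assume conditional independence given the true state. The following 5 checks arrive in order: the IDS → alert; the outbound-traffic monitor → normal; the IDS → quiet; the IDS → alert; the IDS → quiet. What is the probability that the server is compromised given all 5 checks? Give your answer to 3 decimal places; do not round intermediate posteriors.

0.372

Each posterior becomes the prior for the next update.
After the IDS='alert': P(compromised) = 0.55·0.4000 / (0.55·0.4000 + 0.1·0.6000) ≈ 0.7857
After the outbound-traffic monitor='normal': P(compromised) = 0.1·0.7857 / (0.1·0.7857 + 0.85·0.2143) ≈ 0.3014
After the IDS='quiet': P(compromised) = 0.45·0.3014 / (0.45·0.3014 + 0.9·0.6986) ≈ 0.1774
After the IDS='alert': P(compromised) = 0.55·0.1774 / (0.55·0.1774 + 0.1·0.8226) ≈ 0.5426
After the IDS='quiet': P(compromised) = 0.45·0.5426 / (0.45·0.5426 + 0.9·0.4574) ≈ 0.3723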